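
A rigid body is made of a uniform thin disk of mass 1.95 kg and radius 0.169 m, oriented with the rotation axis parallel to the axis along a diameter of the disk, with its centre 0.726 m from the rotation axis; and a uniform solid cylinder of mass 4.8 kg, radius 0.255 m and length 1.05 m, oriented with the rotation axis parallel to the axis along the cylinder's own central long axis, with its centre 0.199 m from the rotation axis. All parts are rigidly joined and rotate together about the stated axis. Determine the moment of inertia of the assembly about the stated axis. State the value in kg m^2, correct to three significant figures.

Thin disk: I_cm = (1/4)MR² = (1/4)(1.95)(0.169)² = 0.013923 kg m^2; centre at d = 0.726 m, so I = I_cm + Md² gives I = 0.013923 + (1.95)(0.726)² = 1.0417 kg m^2.
Solid cylinder: I_cm = (1/2)MR² = (1/2)(4.8)(0.255)² = 0.15606 kg m^2; centre at d = 0.199 m, so I = I_cm + Md² gives I = 0.15606 + (4.8)(0.199)² = 0.34614 kg m^2.
Total I = 1.0417 + 0.34614 = 1.3879 kg m^2.

1.39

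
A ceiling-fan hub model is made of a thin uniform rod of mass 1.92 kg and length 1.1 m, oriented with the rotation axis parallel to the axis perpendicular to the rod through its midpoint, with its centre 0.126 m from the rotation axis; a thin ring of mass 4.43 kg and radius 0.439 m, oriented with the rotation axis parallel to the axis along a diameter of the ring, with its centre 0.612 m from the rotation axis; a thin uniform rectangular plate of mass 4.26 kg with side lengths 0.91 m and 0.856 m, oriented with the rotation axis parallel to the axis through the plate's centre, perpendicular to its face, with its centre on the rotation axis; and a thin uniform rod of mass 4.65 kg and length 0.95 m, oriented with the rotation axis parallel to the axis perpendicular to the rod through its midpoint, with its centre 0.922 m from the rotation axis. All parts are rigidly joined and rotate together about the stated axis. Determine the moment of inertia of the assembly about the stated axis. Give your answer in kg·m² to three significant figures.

7.17

Thin rod: I_cm = (1/12)ML² = (1/12)(1.92)(1.1)² = 0.1936 kg·m²; centre at d = 0.126 m, so the parallel axis theorem gives I = 0.1936 + (1.92)(0.126)² = 0.22408 kg·m².
Thin ring: I_cm = (1/2)MR² = (1/2)(4.43)(0.439)² = 0.42688 kg·m²; centre at d = 0.612 m, so the parallel axis theorem gives I = 0.42688 + (4.43)(0.612)² = 2.0861 kg·m².
Rectangular plate: I_cm = (1/12)M(a²+b²) = (1/12)(4.26)[(0.91)² + (0.856)²] = 0.5541 kg·m²; axis through the centre, so I = 0.5541 kg·m².
Thin rod: I_cm = (1/12)ML² = (1/12)(4.65)(0.95)² = 0.34972 kg·m²; centre at d = 0.922 m, so the parallel axis theorem gives I = 0.34972 + (4.65)(0.922)² = 4.3026 kg·m².
Total I = 0.22408 + 2.0861 + 0.5541 + 4.3026 = 7.1669 kg·m².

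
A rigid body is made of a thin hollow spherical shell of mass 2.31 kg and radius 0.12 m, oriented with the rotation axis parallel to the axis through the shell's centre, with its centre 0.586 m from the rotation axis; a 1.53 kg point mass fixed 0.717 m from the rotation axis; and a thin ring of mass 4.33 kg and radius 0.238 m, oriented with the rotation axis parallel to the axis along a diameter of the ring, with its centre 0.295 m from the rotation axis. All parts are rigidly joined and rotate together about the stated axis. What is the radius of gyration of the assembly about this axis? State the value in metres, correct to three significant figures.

0.507

Spherical shell: I_cm = (2/3)MR² = (2/3)(2.31)(0.12)² = 0.022176 kg m²; centre at d = 0.586 m, so the parallel axis theorem gives I = 0.022176 + (2.31)(0.586)² = 0.81542 kg m².
Point mass: I_cm = 0; centre at d = 0.717 m, so the parallel axis theorem gives I = 0 + (1.53)(0.717)² = 0.78656 kg m².
Thin ring: I_cm = (1/2)MR² = (1/2)(4.33)(0.238)² = 0.12263 kg m²; centre at d = 0.295 m, so the parallel axis theorem gives I = 0.12263 + (4.33)(0.295)² = 0.49945 kg m².
Total I = 2.1014 kg m²; total mass M = 8.17 kg.
k = √(I/M) = √(2.1014/8.17) = 0.50716 m.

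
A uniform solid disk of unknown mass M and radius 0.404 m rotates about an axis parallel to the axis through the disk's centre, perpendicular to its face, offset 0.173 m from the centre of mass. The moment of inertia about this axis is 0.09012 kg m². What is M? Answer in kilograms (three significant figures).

I = I_cm + Md² = (1/2)MR² + Md² = M·[0.5·(0.404)² + (0.173)²] = M·0.11154.
So M = 0.09012 / 0.11154 = 0.80798 kg.

0.808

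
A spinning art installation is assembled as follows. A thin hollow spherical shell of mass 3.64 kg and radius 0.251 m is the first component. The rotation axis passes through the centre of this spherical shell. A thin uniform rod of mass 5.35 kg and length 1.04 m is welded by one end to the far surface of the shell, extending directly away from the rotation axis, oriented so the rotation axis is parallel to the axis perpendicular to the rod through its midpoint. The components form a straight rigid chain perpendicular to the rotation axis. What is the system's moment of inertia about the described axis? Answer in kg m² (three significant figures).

3.82

Spherical shell: I_cm = (2/3)MR² = (2/3)(3.64)(0.251)² = 0.15288 kg m²; axis through the centre, so I = 0.15288 kg m².
Thin rod: I_cm = (1/12)ML² = (1/12)(5.35)(1.04)² = 0.48221 kg m²; centre at d = 0.251 + 0.52 = 0.771 m, so I = I_cm + Md² gives I = 0.48221 + (5.35)(0.771)² = 3.6625 kg m².
Total I = 0.15288 + 3.6625 = 3.8154 kg m².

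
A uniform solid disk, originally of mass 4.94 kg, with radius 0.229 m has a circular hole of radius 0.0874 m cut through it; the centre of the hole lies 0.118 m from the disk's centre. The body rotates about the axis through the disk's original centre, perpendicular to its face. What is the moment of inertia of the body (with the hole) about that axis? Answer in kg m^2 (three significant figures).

0.117

Unpierced body about its centre: I₀ = (1/2)MR² = (1/2)(4.94)(0.229)² = 0.12953 kg m^2.
The removed disk has mass m = M·(r/R)² = (4.94)(0.0874/0.229)² = 0.71958 kg (same uniform areal density).
Its moment of inertia about the rotation axis (parallel-axis theorem): I_hole = (1/2)mr² + md² = (1/2)(0.71958)(0.0874)² + (0.71958)(0.118)² = 0.012768 kg m^2.
Treating the hole as negative mass, I = I₀ − I_hole = 0.12953 − 0.012768 = 0.11676 kg m^2.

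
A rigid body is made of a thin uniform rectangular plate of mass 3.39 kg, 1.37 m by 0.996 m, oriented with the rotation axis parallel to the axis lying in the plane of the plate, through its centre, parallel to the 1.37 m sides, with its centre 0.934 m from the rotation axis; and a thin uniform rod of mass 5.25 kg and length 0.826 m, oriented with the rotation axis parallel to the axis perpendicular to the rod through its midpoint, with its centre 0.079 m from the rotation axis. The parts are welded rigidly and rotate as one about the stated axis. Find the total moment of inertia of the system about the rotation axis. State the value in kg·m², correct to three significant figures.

3.57

Rectangular plate: I_cm = (1/12)Mb² = (1/12)(3.39)(0.996)² = 0.28024 kg·m²; centre at d = 0.934 m, so I = I_cm + Md² gives I = 0.28024 + (3.39)(0.934)² = 3.2375 kg·m².
Thin rod: I_cm = (1/12)ML² = (1/12)(5.25)(0.826)² = 0.2985 kg·m²; centre at d = 0.079 m, so I = I_cm + Md² gives I = 0.2985 + (5.25)(0.079)² = 0.33126 kg·m².
Total I = 3.2375 + 0.33126 = 3.5688 kg·m².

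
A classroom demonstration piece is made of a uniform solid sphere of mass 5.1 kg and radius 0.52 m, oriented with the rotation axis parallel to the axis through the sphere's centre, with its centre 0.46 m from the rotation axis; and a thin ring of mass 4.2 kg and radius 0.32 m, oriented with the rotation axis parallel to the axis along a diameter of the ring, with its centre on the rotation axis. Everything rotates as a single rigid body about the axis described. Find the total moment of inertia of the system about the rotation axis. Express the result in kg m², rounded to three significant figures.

1.85

Solid sphere: I_cm = (2/5)MR² = (2/5)(5.1)(0.52)² = 0.55162 kg m²; centre at d = 0.46 m, so I = I_cm + Md² gives I = 0.55162 + (5.1)(0.46)² = 1.6308 kg m².
Thin ring: I_cm = (1/2)MR² = (1/2)(4.2)(0.32)² = 0.21504 kg m²; axis through the centre, so I = 0.21504 kg m².
Total I = 1.6308 + 0.21504 = 1.8458 kg m².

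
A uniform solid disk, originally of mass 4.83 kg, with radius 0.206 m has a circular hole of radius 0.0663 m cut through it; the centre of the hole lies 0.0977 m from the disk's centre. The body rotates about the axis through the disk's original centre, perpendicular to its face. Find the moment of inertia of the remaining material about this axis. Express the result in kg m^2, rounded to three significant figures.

Unpierced body about its centre: I₀ = (1/2)MR² = (1/2)(4.83)(0.206)² = 0.10248 kg m^2.
The removed disk has mass m = M·(r/R)² = (4.83)(0.0663/0.206)² = 0.50031 kg (same uniform areal density).
Its moment of inertia about the rotation axis (parallel-axis theorem): I_hole = (1/2)mr² + md² = (1/2)(0.50031)(0.0663)² + (0.50031)(0.0977)² = 0.0058752 kg m^2.
Treating the hole as negative mass, I = I₀ − I_hole = 0.10248 − 0.0058752 = 0.096608 kg m^2.

0.0966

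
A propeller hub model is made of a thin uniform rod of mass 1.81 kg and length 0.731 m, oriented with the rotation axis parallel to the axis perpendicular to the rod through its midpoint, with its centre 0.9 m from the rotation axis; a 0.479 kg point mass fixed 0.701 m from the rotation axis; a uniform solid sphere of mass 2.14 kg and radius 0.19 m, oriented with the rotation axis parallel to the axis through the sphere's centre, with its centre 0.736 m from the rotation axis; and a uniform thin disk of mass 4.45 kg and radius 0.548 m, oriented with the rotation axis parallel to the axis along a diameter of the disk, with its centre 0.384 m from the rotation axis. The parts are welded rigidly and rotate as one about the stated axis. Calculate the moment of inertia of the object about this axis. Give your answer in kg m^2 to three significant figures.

Thin rod: I_cm = (1/12)ML² = (1/12)(1.81)(0.731)² = 0.080599 kg m^2; centre at d = 0.9 m, so the parallel axis theorem gives I = 0.080599 + (1.81)(0.9)² = 1.5467 kg m^2.
Point mass: I_cm = 0; centre at d = 0.701 m, so the parallel axis theorem gives I = 0 + (0.479)(0.701)² = 0.23538 kg m^2.
Solid sphere: I_cm = (2/5)MR² = (2/5)(2.14)(0.19)² = 0.030902 kg m^2; centre at d = 0.736 m, so the parallel axis theorem gives I = 0.030902 + (2.14)(0.736)² = 1.1901 kg m^2.
Thin disk: I_cm = (1/4)MR² = (1/4)(4.45)(0.548)² = 0.33409 kg m^2; centre at d = 0.384 m, so the parallel axis theorem gives I = 0.33409 + (4.45)(0.384)² = 0.99027 kg m^2.
Total I = 1.5467 + 0.23538 + 1.1901 + 0.99027 = 3.9625 kg m^2.

3.96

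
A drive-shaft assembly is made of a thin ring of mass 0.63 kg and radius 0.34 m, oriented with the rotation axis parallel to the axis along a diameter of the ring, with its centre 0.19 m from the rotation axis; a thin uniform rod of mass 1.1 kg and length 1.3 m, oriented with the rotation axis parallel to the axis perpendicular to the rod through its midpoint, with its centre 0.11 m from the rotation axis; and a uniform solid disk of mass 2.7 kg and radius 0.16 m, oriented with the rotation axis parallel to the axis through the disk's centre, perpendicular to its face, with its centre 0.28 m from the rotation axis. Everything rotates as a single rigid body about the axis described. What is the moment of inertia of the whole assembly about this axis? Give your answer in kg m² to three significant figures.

Thin ring: I_cm = (1/2)MR² = (1/2)(0.63)(0.34)² = 0.036414 kg m²; centre at d = 0.19 m, so the parallel axis theorem gives I = 0.036414 + (0.63)(0.19)² = 0.059157 kg m².
Thin rod: I_cm = (1/12)ML² = (1/12)(1.1)(1.3)² = 0.15492 kg m²; centre at d = 0.11 m, so the parallel axis theorem gives I = 0.15492 + (1.1)(0.11)² = 0.16823 kg m².
Solid disk: I_cm = (1/2)MR² = (1/2)(2.7)(0.16)² = 0.03456 kg m²; centre at d = 0.28 m, so the parallel axis theorem gives I = 0.03456 + (2.7)(0.28)² = 0.24624 kg m².
Total I = 0.059157 + 0.16823 + 0.24624 = 0.47362 kg m².

0.474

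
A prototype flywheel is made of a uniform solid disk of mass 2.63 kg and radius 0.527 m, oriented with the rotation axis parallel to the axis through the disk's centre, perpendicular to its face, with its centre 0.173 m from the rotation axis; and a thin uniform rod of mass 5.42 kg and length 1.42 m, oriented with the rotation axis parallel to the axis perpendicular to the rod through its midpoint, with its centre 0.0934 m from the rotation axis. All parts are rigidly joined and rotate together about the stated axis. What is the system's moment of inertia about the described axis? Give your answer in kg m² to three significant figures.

Solid disk: I_cm = (1/2)MR² = (1/2)(2.63)(0.527)² = 0.36521 kg m²; centre at d = 0.173 m, so I = I_cm + Md² gives I = 0.36521 + (2.63)(0.173)² = 0.44393 kg m².
Thin rod: I_cm = (1/12)ML² = (1/12)(5.42)(1.42)² = 0.91074 kg m²; centre at d = 0.0934 m, so I = I_cm + Md² gives I = 0.91074 + (5.42)(0.0934)² = 0.95802 kg m².
Total I = 0.44393 + 0.95802 = 1.4019 kg m².

1.40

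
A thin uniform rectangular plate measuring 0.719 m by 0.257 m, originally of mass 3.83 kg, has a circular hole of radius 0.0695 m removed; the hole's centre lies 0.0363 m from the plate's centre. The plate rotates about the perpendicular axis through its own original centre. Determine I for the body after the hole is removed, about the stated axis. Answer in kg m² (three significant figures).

Unpierced body about its centre: I₀ = (1/12)M(a²+b²) = (1/12)(3.83)[(0.719)² + (0.257)²] = 0.18608 kg m².
The removed disk has mass m = M·πr²/(ab) = (3.83)·π(0.0695)²/(0.719·0.257) = 0.31453 kg (same uniform areal density).
Its moment of inertia about the rotation axis (parallel-axis theorem): I_hole = (1/2)mr² + md² = (1/2)(0.31453)(0.0695)² + (0.31453)(0.0363)² = 0.0011741 kg m².
Treating the hole as negative mass, I = I₀ − I_hole = 0.18608 − 0.0011741 = 0.1849 kg m².

0.185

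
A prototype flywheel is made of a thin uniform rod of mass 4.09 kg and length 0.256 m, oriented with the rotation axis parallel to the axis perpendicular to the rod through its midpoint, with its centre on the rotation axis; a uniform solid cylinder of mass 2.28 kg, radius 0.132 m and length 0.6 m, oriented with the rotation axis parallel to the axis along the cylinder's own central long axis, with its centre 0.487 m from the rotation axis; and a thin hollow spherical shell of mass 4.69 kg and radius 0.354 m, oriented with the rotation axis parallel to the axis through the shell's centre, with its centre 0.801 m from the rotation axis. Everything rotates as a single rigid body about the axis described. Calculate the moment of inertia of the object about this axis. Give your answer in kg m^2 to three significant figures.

Thin rod: I_cm = (1/12)ML² = (1/12)(4.09)(0.256)² = 0.022337 kg m^2; axis through the centre, so I = 0.022337 kg m^2.
Solid cylinder: I_cm = (1/2)MR² = (1/2)(2.28)(0.132)² = 0.019863 kg m^2; centre at d = 0.487 m, so I = I_cm + Md² gives I = 0.019863 + (2.28)(0.487)² = 0.56061 kg m^2.
Spherical shell: I_cm = (2/3)MR² = (2/3)(4.69)(0.354)² = 0.39182 kg m^2; centre at d = 0.801 m, so I = I_cm + Md² gives I = 0.39182 + (4.69)(0.801)² = 3.4009 kg m^2.
Total I = 0.022337 + 0.56061 + 3.4009 = 3.9839 kg m^2.

3.98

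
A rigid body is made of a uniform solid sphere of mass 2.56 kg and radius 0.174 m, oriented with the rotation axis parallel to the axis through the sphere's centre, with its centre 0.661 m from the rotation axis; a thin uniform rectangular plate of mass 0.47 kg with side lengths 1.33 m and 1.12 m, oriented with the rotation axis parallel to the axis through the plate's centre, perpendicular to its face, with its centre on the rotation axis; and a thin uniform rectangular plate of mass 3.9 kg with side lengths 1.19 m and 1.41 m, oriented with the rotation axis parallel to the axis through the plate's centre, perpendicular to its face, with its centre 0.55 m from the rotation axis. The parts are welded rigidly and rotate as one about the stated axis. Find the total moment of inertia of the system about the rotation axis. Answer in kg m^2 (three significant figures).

3.55

Solid sphere: I_cm = (2/5)MR² = (2/5)(2.56)(0.174)² = 0.031003 kg m^2; centre at d = 0.661 m, so the parallel axis theorem gives I = 0.031003 + (2.56)(0.661)² = 1.1495 kg m^2.
Rectangular plate: I_cm = (1/12)M(a²+b²) = (1/12)(0.47)[(1.33)² + (1.12)²] = 0.11841 kg m^2; axis through the centre, so I = 0.11841 kg m^2.
Rectangular plate: I_cm = (1/12)M(a²+b²) = (1/12)(3.9)[(1.19)² + (1.41)²] = 1.1064 kg m^2; centre at d = 0.55 m, so the parallel axis theorem gives I = 1.1064 + (3.9)(0.55)² = 2.2861 kg m^2.
Total I = 1.1495 + 0.11841 + 2.2861 = 3.554 kg m^2.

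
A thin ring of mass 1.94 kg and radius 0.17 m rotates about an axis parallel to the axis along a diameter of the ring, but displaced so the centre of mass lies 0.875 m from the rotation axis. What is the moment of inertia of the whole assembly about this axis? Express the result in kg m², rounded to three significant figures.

1.51

I_cm = (1/2)MR² = (1/2)(1.94)(0.17)² = 0.028033 kg m²; centre at d = 0.875 m, so I = I_cm + Md² gives I = 0.028033 + (1.94)(0.875)² = 1.5133 kg m².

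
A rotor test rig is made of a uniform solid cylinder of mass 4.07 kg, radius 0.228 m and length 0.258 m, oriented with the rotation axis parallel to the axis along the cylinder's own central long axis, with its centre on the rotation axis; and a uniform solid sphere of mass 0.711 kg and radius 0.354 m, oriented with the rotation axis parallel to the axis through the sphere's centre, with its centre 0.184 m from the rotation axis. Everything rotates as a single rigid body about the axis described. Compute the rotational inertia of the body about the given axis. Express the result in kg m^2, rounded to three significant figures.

Solid cylinder: I_cm = (1/2)MR² = (1/2)(4.07)(0.228)² = 0.10579 kg m^2; axis through the centre, so I = 0.10579 kg m^2.
Solid sphere: I_cm = (2/5)MR² = (2/5)(0.711)(0.354)² = 0.03564 kg m^2; centre at d = 0.184 m, so the parallel axis theorem gives I = 0.03564 + (0.711)(0.184)² = 0.059711 kg m^2.
Total I = 0.10579 + 0.059711 = 0.1655 kg m^2.

0.165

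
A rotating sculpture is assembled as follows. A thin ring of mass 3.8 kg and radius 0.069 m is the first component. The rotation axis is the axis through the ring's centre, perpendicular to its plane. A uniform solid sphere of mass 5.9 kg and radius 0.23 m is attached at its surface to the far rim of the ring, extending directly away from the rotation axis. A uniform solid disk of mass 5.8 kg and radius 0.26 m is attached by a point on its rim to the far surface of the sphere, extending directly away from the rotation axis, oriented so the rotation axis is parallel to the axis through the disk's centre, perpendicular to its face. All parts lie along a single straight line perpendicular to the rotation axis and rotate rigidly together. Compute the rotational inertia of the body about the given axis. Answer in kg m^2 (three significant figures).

4.48

Thin ring: I_cm = MR² = (3.8)(0.069)² = 0.018092 kg m^2; axis through the centre, so I = 0.018092 kg m^2.
Solid sphere: I_cm = (2/5)MR² = (2/5)(5.9)(0.23)² = 0.12484 kg m^2; centre at d = 0.069 + 0.23 = 0.299 m, so I = I_cm + Md² gives I = 0.12484 + (5.9)(0.299)² = 0.65231 kg m^2.
Solid disk: I_cm = (1/2)MR² = (1/2)(5.8)(0.26)² = 0.19604 kg m^2; centre at d = 0.069 + 0.23 + 0.23 + 0.26 = 0.789 m, so I = I_cm + Md² gives I = 0.19604 + (5.8)(0.789)² = 3.8067 kg m^2.
Total I = 0.018092 + 0.65231 + 3.8067 = 4.4771 kg m^2.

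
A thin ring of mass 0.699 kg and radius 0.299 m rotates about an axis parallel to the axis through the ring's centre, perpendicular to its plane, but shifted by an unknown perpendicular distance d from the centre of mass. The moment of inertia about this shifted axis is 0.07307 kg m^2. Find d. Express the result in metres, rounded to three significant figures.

About the centre-of-mass axis, I_cm = MR² = (0.699)(0.299)² = 0.062491 kg m^2.
Parallel axis theorem: I = I_cm + Md², so Md² = 0.07307 − 0.062491 = 0.010579 kg m^2.
d = √(0.010579 / 0.699) = 0.12302 m.

0.123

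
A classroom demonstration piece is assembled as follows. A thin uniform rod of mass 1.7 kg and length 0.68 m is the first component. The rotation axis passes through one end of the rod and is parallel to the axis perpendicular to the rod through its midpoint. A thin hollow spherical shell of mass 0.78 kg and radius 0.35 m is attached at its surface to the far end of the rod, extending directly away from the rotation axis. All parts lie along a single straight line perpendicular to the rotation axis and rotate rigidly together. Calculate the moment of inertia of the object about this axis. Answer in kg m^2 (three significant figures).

Thin rod: I_cm = (1/12)ML² = (1/12)(1.7)(0.68)² = 0.065507 kg m^2; centre at d = 0.34 m, so the parallel axis theorem gives I = 0.065507 + (1.7)(0.34)² = 0.26203 kg m^2.
Spherical shell: I_cm = (2/3)MR² = (2/3)(0.78)(0.35)² = 0.0637 kg m^2; centre at d = 0.34 + 0.34 + 0.35 = 1.03 m, so the parallel axis theorem gives I = 0.0637 + (0.78)(1.03)² = 0.8912 kg m^2.
Total I = 0.26203 + 0.8912 = 1.1532 kg m^2.

1.15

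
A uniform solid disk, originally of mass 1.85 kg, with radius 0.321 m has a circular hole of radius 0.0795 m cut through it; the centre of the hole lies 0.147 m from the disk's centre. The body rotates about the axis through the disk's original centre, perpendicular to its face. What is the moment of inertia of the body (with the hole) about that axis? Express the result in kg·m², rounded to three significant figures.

0.0925

Unpierced body about its centre: I₀ = (1/2)MR² = (1/2)(1.85)(0.321)² = 0.095313 kg·m².
The removed disk has mass m = M·(r/R)² = (1.85)(0.0795/0.321)² = 0.11347 kg (same uniform areal density).
Its moment of inertia about the rotation axis (parallel-axis theorem): I_hole = (1/2)mr² + md² = (1/2)(0.11347)(0.0795)² + (0.11347)(0.147)² = 0.0028106 kg·m².
Treating the hole as negative mass, I = I₀ − I_hole = 0.095313 − 0.0028106 = 0.092502 kg·m².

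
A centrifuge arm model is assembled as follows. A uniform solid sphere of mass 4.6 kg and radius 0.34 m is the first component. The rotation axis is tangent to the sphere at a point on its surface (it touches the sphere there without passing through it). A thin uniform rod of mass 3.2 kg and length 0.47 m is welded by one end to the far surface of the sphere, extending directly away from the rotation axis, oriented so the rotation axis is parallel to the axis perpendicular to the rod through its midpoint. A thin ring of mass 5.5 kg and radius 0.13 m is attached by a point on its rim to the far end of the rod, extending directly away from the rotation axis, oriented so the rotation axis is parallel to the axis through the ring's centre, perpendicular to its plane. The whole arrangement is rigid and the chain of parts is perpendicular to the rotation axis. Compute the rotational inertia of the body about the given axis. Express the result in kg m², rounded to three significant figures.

Solid sphere: I_cm = (2/5)MR² = (2/5)(4.6)(0.34)² = 0.2127 kg m²; centre at d = 0.34 m, so I = I_cm + Md² gives I = 0.2127 + (4.6)(0.34)² = 0.74446 kg m².
Thin rod: I_cm = (1/12)ML² = (1/12)(3.2)(0.47)² = 0.058907 kg m²; centre at d = 0.34 + 0.34 + 0.235 = 0.915 m, so I = I_cm + Md² gives I = 0.058907 + (3.2)(0.915)² = 2.738 kg m².
Thin ring: I_cm = MR² = (5.5)(0.13)² = 0.09295 kg m²; centre at d = 0.34 + 0.34 + 0.235 + 0.235 + 0.13 = 1.28 m, so I = I_cm + Md² gives I = 0.09295 + (5.5)(1.28)² = 9.1041 kg m².
Total I = 0.74446 + 2.738 + 9.1041 = 12.587 kg m².

12.6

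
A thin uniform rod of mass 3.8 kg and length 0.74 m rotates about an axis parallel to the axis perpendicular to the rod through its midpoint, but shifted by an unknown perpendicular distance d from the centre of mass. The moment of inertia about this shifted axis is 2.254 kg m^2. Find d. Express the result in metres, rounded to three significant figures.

About the centre-of-mass axis, I_cm = (1/12)ML² = (1/12)(3.8)(0.74)² = 0.17341 kg m^2.
Parallel axis theorem: I = I_cm + Md², so Md² = 2.254 − 0.17341 = 2.0806 kg m^2.
d = √(2.0806 / 3.8) = 0.73995 m.

0.740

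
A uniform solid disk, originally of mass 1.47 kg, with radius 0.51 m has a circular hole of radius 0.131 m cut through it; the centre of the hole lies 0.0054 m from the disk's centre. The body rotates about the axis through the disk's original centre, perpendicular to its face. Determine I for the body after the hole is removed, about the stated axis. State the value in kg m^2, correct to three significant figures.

Unpierced body about its centre: I₀ = (1/2)MR² = (1/2)(1.47)(0.51)² = 0.19117 kg m^2.
The removed disk has mass m = M·(r/R)² = (1.47)(0.131/0.51)² = 0.096988 kg (same uniform areal density).
Its moment of inertia about the rotation axis (parallel-axis theorem): I_hole = (1/2)mr² + md² = (1/2)(0.096988)(0.131)² + (0.096988)(0.0054)² = 0.00083504 kg m^2.
Treating the hole as negative mass, I = I₀ − I_hole = 0.19117 − 0.00083504 = 0.19034 kg m^2.

0.190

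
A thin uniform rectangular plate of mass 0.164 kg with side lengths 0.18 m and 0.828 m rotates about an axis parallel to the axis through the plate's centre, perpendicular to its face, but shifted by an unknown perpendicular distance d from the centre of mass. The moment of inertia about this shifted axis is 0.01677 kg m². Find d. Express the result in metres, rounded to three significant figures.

0.206

About the centre-of-mass axis, I_cm = (1/12)M(a²+b²) = (1/12)(0.164)[(0.18)² + (0.828)²] = 0.0098124 kg m².
Parallel axis theorem: I = I_cm + Md², so Md² = 0.01677 − 0.0098124 = 0.0069576 kg m².
d = √(0.0069576 / 0.164) = 0.20597 m.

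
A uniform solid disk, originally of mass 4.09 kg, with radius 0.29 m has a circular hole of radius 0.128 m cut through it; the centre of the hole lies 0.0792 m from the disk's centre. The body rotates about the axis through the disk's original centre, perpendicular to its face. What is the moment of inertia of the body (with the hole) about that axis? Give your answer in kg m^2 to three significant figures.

Unpierced body about its centre: I₀ = (1/2)MR² = (1/2)(4.09)(0.29)² = 0.17198 kg m^2.
The removed disk has mass m = M·(r/R)² = (4.09)(0.128/0.29)² = 0.7968 kg (same uniform areal density).
Its moment of inertia about the rotation axis (parallel-axis theorem): I_hole = (1/2)mr² + md² = (1/2)(0.7968)(0.128)² + (0.7968)(0.0792)² = 0.011525 kg m^2.
Treating the hole as negative mass, I = I₀ − I_hole = 0.17198 − 0.011525 = 0.16046 kg m^2.

0.160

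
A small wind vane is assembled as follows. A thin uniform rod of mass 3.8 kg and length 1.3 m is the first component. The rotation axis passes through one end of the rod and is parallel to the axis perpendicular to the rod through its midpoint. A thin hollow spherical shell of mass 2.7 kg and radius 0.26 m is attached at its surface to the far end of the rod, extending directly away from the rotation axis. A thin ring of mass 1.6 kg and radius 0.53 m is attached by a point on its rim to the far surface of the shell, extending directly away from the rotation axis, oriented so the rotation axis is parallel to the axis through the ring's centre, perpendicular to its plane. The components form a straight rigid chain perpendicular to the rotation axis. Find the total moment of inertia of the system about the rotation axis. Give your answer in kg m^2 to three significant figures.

Thin rod: I_cm = (1/12)ML² = (1/12)(3.8)(1.3)² = 0.53517 kg m^2; centre at d = 0.65 m, so the parallel axis theorem gives I = 0.53517 + (3.8)(0.65)² = 2.1407 kg m^2.
Spherical shell: I_cm = (2/3)MR² = (2/3)(2.7)(0.26)² = 0.12168 kg m^2; centre at d = 0.65 + 0.65 + 0.26 = 1.56 m, so the parallel axis theorem gives I = 0.12168 + (2.7)(1.56)² = 6.6924 kg m^2.
Thin ring: I_cm = MR² = (1.6)(0.53)² = 0.44944 kg m^2; centre at d = 0.65 + 0.65 + 0.26 + 0.26 + 0.53 = 2.35 m, so the parallel axis theorem gives I = 0.44944 + (1.6)(2.35)² = 9.2854 kg m^2.
Total I = 2.1407 + 6.6924 + 9.2854 = 18.119 kg m^2.

18.1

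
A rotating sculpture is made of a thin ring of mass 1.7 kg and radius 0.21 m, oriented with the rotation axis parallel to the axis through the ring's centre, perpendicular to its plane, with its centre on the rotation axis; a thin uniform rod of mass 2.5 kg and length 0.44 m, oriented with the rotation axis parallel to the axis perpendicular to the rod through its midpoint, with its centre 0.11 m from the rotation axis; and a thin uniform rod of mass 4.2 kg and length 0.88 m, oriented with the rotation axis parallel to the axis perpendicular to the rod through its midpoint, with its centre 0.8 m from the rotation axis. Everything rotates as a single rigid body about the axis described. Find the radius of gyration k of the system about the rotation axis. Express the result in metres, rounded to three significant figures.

0.608

Thin ring: I_cm = MR² = (1.7)(0.21)² = 0.07497 kg·m²; axis through the centre, so I = 0.07497 kg·m².
Thin rod: I_cm = (1/12)ML² = (1/12)(2.5)(0.44)² = 0.040333 kg·m²; centre at d = 0.11 m, so I = I_cm + Md² gives I = 0.040333 + (2.5)(0.11)² = 0.070583 kg·m².
Thin rod: I_cm = (1/12)ML² = (1/12)(4.2)(0.88)² = 0.27104 kg·m²; centre at d = 0.8 m, so I = I_cm + Md² gives I = 0.27104 + (4.2)(0.8)² = 2.959 kg·m².
Total I = 3.1046 kg·m²; total mass M = 8.4 kg.
k = √(I/M) = √(3.1046/8.4) = 0.60794 m.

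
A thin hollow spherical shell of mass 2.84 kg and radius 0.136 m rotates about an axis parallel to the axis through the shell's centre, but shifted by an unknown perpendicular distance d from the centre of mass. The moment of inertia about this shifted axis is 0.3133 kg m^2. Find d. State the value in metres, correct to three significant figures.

0.313

About the centre-of-mass axis, I_cm = (2/3)MR² = (2/3)(2.84)(0.136)² = 0.035019 kg m^2.
Parallel axis theorem: I = I_cm + Md², so Md² = 0.3133 − 0.035019 = 0.27828 kg m^2.
d = √(0.27828 / 2.84) = 0.31303 m.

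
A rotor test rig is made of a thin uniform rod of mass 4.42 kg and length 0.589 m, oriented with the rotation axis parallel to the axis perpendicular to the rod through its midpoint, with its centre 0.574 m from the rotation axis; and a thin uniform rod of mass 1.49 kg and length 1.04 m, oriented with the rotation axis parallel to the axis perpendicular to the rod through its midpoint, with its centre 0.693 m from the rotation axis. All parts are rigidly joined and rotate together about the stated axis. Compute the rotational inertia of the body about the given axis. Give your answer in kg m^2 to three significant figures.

Thin rod: I_cm = (1/12)ML² = (1/12)(4.42)(0.589)² = 0.12778 kg m^2; centre at d = 0.574 m, so I = I_cm + Md² gives I = 0.12778 + (4.42)(0.574)² = 1.5841 kg m^2.
Thin rod: I_cm = (1/12)ML² = (1/12)(1.49)(1.04)² = 0.1343 kg m^2; centre at d = 0.693 m, so I = I_cm + Md² gives I = 0.1343 + (1.49)(0.693)² = 0.84987 kg m^2.
Total I = 1.5841 + 0.84987 = 2.4339 kg m^2.

2.43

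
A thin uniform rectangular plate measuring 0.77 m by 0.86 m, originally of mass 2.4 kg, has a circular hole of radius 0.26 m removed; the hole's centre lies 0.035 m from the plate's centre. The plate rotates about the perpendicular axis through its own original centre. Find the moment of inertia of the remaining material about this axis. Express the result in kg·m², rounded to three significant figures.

Unpierced body about its centre: I₀ = (1/12)M(a²+b²) = (1/12)(2.4)[(0.77)² + (0.86)²] = 0.2665 kg·m².
The removed disk has mass m = M·πr²/(ab) = (2.4)·π(0.26)²/(0.77·0.86) = 0.76969 kg (same uniform areal density).
Its moment of inertia about the rotation axis (parallel-axis theorem): I_hole = (1/2)mr² + md² = (1/2)(0.76969)(0.26)² + (0.76969)(0.035)² = 0.026959 kg·m².
Treating the hole as negative mass, I = I₀ − I_hole = 0.2665 − 0.026959 = 0.23954 kg·m².

0.240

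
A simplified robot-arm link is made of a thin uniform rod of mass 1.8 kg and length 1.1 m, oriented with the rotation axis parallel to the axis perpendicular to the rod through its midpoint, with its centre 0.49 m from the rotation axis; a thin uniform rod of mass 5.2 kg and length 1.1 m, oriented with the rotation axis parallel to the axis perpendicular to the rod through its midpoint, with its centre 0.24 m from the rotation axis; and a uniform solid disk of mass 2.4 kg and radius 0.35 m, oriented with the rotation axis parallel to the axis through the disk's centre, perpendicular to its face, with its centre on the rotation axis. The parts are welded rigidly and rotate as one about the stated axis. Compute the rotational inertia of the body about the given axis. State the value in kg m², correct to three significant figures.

1.58

Thin rod: I_cm = (1/12)ML² = (1/12)(1.8)(1.1)² = 0.1815 kg m²; centre at d = 0.49 m, so I = I_cm + Md² gives I = 0.1815 + (1.8)(0.49)² = 0.61368 kg m².
Thin rod: I_cm = (1/12)ML² = (1/12)(5.2)(1.1)² = 0.52433 kg m²; centre at d = 0.24 m, so I = I_cm + Md² gives I = 0.52433 + (5.2)(0.24)² = 0.82385 kg m².
Solid disk: I_cm = (1/2)MR² = (1/2)(2.4)(0.35)² = 0.147 kg m²; axis through the centre, so I = 0.147 kg m².
Total I = 0.61368 + 0.82385 + 0.147 = 1.5845 kg m².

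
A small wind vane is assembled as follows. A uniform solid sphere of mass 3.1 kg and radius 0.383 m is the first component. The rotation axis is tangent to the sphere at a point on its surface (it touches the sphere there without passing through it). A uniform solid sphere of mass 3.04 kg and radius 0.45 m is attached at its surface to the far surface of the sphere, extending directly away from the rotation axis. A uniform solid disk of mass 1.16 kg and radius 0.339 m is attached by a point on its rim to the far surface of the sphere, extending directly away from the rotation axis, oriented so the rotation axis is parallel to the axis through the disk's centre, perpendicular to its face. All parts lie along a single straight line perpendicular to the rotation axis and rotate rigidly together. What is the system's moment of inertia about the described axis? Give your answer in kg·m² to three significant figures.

10.1

Solid sphere: I_cm = (2/5)MR² = (2/5)(3.1)(0.383)² = 0.18189 kg·m²; centre at d = 0.383 m, so I = I_cm + Md² gives I = 0.18189 + (3.1)(0.383)² = 0.63663 kg·m².
Solid sphere: I_cm = (2/5)MR² = (2/5)(3.04)(0.45)² = 0.24624 kg·m²; centre at d = 0.383 + 0.383 + 0.45 = 1.216 m, so I = I_cm + Md² gives I = 0.24624 + (3.04)(1.216)² = 4.7414 kg·m².
Solid disk: I_cm = (1/2)MR² = (1/2)(1.16)(0.339)² = 0.066654 kg·m²; centre at d = 0.383 + 0.383 + 0.45 + 0.45 + 0.339 = 2.005 m, so I = I_cm + Md² gives I = 0.066654 + (1.16)(2.005)² = 4.7299 kg·m².
Total I = 0.63663 + 4.7414 + 4.7299 = 10.108 kg·m².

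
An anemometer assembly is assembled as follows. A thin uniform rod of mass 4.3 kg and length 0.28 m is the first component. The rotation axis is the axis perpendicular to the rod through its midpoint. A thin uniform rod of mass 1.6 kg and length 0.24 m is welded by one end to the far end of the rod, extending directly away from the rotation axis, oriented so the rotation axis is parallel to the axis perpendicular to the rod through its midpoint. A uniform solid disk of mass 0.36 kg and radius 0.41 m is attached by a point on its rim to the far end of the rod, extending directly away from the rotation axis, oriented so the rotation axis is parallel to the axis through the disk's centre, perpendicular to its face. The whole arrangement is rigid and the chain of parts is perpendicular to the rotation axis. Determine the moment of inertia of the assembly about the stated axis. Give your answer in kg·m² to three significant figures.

Thin rod: I_cm = (1/12)ML² = (1/12)(4.3)(0.28)² = 0.028093 kg·m²; axis through the centre, so I = 0.028093 kg·m².
Thin rod: I_cm = (1/12)ML² = (1/12)(1.6)(0.24)² = 0.00768 kg·m²; centre at d = 0.14 + 0.12 = 0.26 m, so the parallel axis theorem gives I = 0.00768 + (1.6)(0.26)² = 0.11584 kg·m².
Solid disk: I_cm = (1/2)MR² = (1/2)(0.36)(0.41)² = 0.030258 kg·m²; centre at d = 0.14 + 0.12 + 0.12 + 0.41 = 0.79 m, so the parallel axis theorem gives I = 0.030258 + (0.36)(0.79)² = 0.25493 kg·m².
Total I = 0.028093 + 0.11584 + 0.25493 = 0.39887 kg·m².

0.399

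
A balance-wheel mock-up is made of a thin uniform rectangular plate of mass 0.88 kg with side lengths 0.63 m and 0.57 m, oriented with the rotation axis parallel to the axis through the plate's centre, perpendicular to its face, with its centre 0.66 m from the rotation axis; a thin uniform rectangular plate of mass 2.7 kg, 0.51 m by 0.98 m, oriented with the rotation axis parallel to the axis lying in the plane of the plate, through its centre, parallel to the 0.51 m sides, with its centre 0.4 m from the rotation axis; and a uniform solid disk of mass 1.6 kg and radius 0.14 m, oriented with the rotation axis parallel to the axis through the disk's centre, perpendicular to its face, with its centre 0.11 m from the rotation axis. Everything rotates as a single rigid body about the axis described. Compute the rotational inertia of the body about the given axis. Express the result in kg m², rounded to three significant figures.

1.12

Rectangular plate: I_cm = (1/12)M(a²+b²) = (1/12)(0.88)[(0.63)² + (0.57)²] = 0.052932 kg m²; centre at d = 0.66 m, so I = I_cm + Md² gives I = 0.052932 + (0.88)(0.66)² = 0.43626 kg m².
Rectangular plate: I_cm = (1/12)Mb² = (1/12)(2.7)(0.98)² = 0.21609 kg m²; centre at d = 0.4 m, so I = I_cm + Md² gives I = 0.21609 + (2.7)(0.4)² = 0.64809 kg m².
Solid disk: I_cm = (1/2)MR² = (1/2)(1.6)(0.14)² = 0.01568 kg m²; centre at d = 0.11 m, so I = I_cm + Md² gives I = 0.01568 + (1.6)(0.11)² = 0.03504 kg m².
Total I = 0.43626 + 0.64809 + 0.03504 = 1.1194 kg m².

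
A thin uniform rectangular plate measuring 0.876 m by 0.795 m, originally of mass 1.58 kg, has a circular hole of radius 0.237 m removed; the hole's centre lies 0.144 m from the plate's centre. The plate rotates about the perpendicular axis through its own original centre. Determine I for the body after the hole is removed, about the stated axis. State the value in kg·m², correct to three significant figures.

Unpierced body about its centre: I₀ = (1/12)M(a²+b²) = (1/12)(1.58)[(0.876)² + (0.795)²] = 0.18425 kg·m².
The removed disk has mass m = M·πr²/(ab) = (1.58)·π(0.237)²/(0.876·0.795) = 0.40034 kg (same uniform areal density).
Its moment of inertia about the rotation axis (parallel-axis theorem): I_hole = (1/2)mr² + md² = (1/2)(0.40034)(0.237)² + (0.40034)(0.144)² = 0.019545 kg·m².
Treating the hole as negative mass, I = I₀ − I_hole = 0.18425 − 0.019545 = 0.16471 kg·m².

0.165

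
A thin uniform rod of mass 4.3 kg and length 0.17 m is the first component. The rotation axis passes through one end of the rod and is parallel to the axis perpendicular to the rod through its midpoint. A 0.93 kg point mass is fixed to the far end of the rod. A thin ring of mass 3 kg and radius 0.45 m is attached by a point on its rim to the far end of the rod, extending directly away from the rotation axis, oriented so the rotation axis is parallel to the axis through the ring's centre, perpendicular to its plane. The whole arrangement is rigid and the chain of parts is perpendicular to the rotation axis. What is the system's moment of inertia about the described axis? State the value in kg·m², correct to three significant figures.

Thin rod: I_cm = (1/12)ML² = (1/12)(4.3)(0.17)² = 0.010356 kg·m²; centre at d = 0.085 m, so the parallel axis theorem gives I = 0.010356 + (4.3)(0.085)² = 0.041423 kg·m².
Point mass: I_cm = 0; centre at d = 0.085 + 0.085 = 0.17 m, so the parallel axis theorem gives I = 0 + (0.93)(0.17)² = 0.026877 kg·m².
Thin ring: I_cm = MR² = (3)(0.45)² = 0.6075 kg·m²; centre at d = 0.085 + 0.085 + 0.45 = 0.62 m, so the parallel axis theorem gives I = 0.6075 + (3)(0.62)² = 1.7607 kg·m².
Total I = 0.041423 + 0.026877 + 1.7607 = 1.829 kg·m².

1.83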